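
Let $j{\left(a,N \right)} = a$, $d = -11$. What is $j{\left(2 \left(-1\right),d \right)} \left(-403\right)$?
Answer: $806$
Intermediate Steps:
$j{\left(2 \left(-1\right),d \right)} \left(-403\right) = 2 \left(-1\right) \left(-403\right) = \left(-2\right) \left(-403\right) = 806$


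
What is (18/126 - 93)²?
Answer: 422500/49 ≈ 8622.5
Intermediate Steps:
(18/126 - 93)² = (18*(1/126) - 93)² = (⅐ - 93)² = (-650/7)² = 422500/49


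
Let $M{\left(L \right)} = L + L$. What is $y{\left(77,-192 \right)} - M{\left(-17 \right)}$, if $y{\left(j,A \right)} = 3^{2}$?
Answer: $43$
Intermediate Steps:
$M{\left(L \right)} = 2 L$
$y{\left(j,A \right)} = 9$
$y{\left(77,-192 \right)} - M{\left(-17 \right)} = 9 - 2 \left(-17\right) = 9 - -34 = 9 + 34 = 43$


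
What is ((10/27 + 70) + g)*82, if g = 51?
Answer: 268714/27 ≈ 9952.4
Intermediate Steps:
((10/27 + 70) + g)*82 = ((10/27 + 70) + 51)*82 = (1900/27 + 51)*82 = (3277/27)*82 = 268714/27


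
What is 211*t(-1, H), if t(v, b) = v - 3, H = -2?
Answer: -844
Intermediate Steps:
t(v, b) = -3 + v
211*t(-1, H) = 211*(-3 - 1) = 211*(-4) = -844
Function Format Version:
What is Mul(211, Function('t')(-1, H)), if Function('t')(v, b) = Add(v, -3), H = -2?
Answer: -844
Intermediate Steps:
Function('t')(v, b) = Add(-3, v)
Mul(211, Function('t')(-1, H)) = Mul(211, Add(-3, -1)) = Mul(211, -4) = -844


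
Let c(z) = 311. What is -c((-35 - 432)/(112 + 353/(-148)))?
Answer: -311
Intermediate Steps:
-c((-35 - 432)/(112 + 353/(-148))) = -1*311 = -311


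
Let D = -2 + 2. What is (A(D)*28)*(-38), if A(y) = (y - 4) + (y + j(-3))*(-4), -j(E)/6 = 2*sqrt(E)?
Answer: 4256 - 51072*I*sqrt(3) ≈ 4256.0 - 88459.0*I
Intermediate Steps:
j(E) = -12*sqrt(E)
D = 0
A(y) = -4 - 3*y + 48*I*sqrt(3) (A(y) = (y - 4) + (y - 12*I*sqrt(3))*(-4) = (-4 + y) + (y - 12*I*sqrt(3))*(-4) = (-4 + y) + (-4*y + 48*I*sqrt(3)) = -4 - 3*y + 48*I*sqrt(3))
(A(D)*28)*(-38) = ((-4 - 3*0 + 48*I*sqrt(3))*28)*(-38) = ((-4 + 0 + 48*I*sqrt(3))*28)*(-38) = ((-4 + 48*I*sqrt(3))*28)*(-38) = (-112 + 1344*I*sqrt(3))*(-38) = 4256 - 51072*I*sqrt(3)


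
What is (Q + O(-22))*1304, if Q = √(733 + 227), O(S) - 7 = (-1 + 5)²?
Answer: 29992 + 10432*√15 ≈ 70395.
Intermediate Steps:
O(S) = 23 (O(S) = 7 + (-1 + 5)² = 7 + 4² = 7 + 16 = 23)
Q = 8*√15 (Q = √960 = 8*√15 ≈ 30.984)
(Q + O(-22))*1304 = (8*√15 + 23)*1304 = (23 + 8*√15)*1304 = 29992 + 10432*√15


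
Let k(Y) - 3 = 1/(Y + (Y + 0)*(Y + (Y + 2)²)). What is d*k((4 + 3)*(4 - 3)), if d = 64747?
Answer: 121076890/623 ≈ 1.9435e+5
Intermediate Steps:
k(Y) = 3 + 1/(Y + Y*(Y + (2 + Y)²)) (k(Y) = 3 + 1/(Y + (Y + 0)*(Y + (Y + 2)²)) = 3 + 1/(Y + Y*(Y + (2 + Y)²)))
d*k((4 + 3)*(4 - 3)) = 64747*((1 + 3*((4 + 3)*(4 - 3))³ + 15*((4 + 3)*(4 - 3)) + 15*((4 + 3)*(4 - 3))²)/((((4 + 3)*(4 - 3)))*(5 + ((4 + 3)*(4 - 3))² + 5*((4 + 3)*(4 - 3))))) = 64747*((1 + 3*(7*1)³ + 15*(7*1) + 15*(7*1)²)/(((7*1))*(5 + (7*1)² + 5*(7*1)))) = 64747*((1 + 3*7³ + 15*7 + 15*7²)/(7*(5 + 7² + 5*7))) = 64747*((1 + 3*343 + 105 + 15*49)/(7*(5 + 49 + 35))) = 64747*((⅐)*(1 + 1029 + 105 + 735)/89) = 64747*((⅐)*(1/89)*1870) = 64747*(1870/623) = 121076890/623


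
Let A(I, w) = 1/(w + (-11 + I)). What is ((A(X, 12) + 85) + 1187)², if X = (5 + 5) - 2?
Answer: 131079601/81 ≈ 1.6183e+6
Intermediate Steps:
X = 8 (X = 10 - 2 = 8)
A(I, w) = 1/(-11 + I + w)
((A(X, 12) + 85) + 1187)² = ((1/(-11 + 8 + 12) + 85) + 1187)² = ((1/9 + 85) + 1187)² = ((⅑ + 85) + 1187)² = (766/9 + 1187)² = (11449/9)² = 131079601/81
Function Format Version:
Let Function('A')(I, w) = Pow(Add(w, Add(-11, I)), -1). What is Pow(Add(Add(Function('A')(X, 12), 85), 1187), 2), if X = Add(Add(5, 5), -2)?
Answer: Rational(131079601, 81) ≈ 1.6183e+6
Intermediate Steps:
X = 8 (X = Add(10, -2) = 8)
Function('A')(I, w) = Pow(Add(-11, I, w), -1)
Pow(Add(Add(Function('A')(X, 12), 85), 1187), 2) = Pow(Add(Add(Pow(Add(-11, 8, 12), -1), 85), 1187), 2) = Pow(Add(Add(Pow(9, -1), 85), 1187), 2) = Pow(Add(Add(Rational(1, 9), 85), 1187), 2) = Pow(Add(Rational(766, 9), 1187), 2) = Pow(Rational(11449, 9), 2) = Rational(131079601, 81)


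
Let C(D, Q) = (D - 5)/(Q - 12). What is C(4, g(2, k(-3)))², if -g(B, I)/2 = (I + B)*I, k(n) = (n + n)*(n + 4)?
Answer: 1/3600 ≈ 0.00027778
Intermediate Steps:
k(n) = 2*n*(4 + n) (k(n) = (2*n)*(4 + n) = 2*n*(4 + n))
g(B, I) = -2*I*(B + I) (g(B, I) = -2*(I + B)*I = -2*(B + I)*I = -2*I*(B + I))
C(D, Q) = (-5 + D)/(-12 + Q)
C(4, g(2, k(-3)))² = ((-5 + 4)/(-12 - 2*2*(-3)*(4 - 3)*(2 + 2*(-3)*(4 - 3))))² = (-1/(-12 - 2*2*(-3)*1*(2 + 2*(-3)*1)))² = (-1/(-12 - 2*(-6)*(2 - 6)))² = (-1/(-12 - 2*(-6)*(-4)))² = (-1/(-12 - 48))² = (-1/(-60))² = (-1/60*(-1))² = (1/60)² = 1/3600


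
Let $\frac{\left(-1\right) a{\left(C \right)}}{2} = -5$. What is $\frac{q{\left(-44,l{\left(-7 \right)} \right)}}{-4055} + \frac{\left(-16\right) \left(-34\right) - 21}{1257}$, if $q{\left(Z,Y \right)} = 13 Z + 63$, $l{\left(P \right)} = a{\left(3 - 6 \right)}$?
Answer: $\frac{2760578}{5097135} \approx 0.54159$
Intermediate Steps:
$a{\left(C \right)} = 10$ ($a{\left(C \right)} = \left(-2\right) \left(-5\right) = 10$)
$l{\left(P \right)} = 10$
$q{\left(Z,Y \right)} = 63 + 13 Z$
$\frac{q{\left(-44,l{\left(-7 \right)} \right)}}{-4055} + \frac{\left(-16\right) \left(-34\right) - 21}{1257} = \frac{63 + 13 \left(-44\right)}{-4055} + \frac{\left(-16\right) \left(-34\right) - 21}{1257} = \left(63 - 572\right) \left(- \frac{1}{4055}\right) + \left(544 - 21\right) \frac{1}{1257} = \left(-509\right) \left(- \frac{1}{4055}\right) + 523 \cdot \frac{1}{1257} = \frac{509}{4055} + \frac{523}{1257} = \frac{2760578}{5097135}$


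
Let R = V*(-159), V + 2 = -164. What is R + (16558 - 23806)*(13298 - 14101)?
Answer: 5846538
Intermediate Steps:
V = -166 (V = -2 - 164 = -166)
R = 26394 (R = -166*(-159) = 26394)
R + (16558 - 23806)*(13298 - 14101) = 26394 + (16558 - 23806)*(13298 - 14101) = 26394 - 7248*(-803) = 26394 + 5820144 = 5846538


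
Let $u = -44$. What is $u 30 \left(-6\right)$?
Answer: $7920$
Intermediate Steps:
$u 30 \left(-6\right) = \left(-44\right) 30 \left(-6\right) = \left(-1320\right) \left(-6\right) = 7920$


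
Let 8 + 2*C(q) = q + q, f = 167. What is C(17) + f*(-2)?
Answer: -321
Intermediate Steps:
C(q) = -4 + q (C(q) = -4 + (q + q)/2 = -4 + (2*q)/2 = -4 + q)
C(17) + f*(-2) = (-4 + 17) + 167*(-2) = 13 - 334 = -321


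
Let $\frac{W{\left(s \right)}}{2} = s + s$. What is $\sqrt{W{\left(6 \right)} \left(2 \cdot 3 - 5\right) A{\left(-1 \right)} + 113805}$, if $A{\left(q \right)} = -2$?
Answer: $\sqrt{113757} \approx 337.28$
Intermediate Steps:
$W{\left(s \right)} = 4 s$ ($W{\left(s \right)} = 2 \left(s + s\right) = 2 \cdot 2 s = 4 s$)
$\sqrt{W{\left(6 \right)} \left(2 \cdot 3 - 5\right) A{\left(-1 \right)} + 113805} = \sqrt{4 \cdot 6 \left(2 \cdot 3 - 5\right) \left(-2\right) + 113805} = \sqrt{24 \left(6 - 5\right) \left(-2\right) + 113805} = \sqrt{24 \cdot 1 \left(-2\right) + 113805} = \sqrt{24 \left(-2\right) + 113805} = \sqrt{-48 + 113805} = \sqrt{113757}$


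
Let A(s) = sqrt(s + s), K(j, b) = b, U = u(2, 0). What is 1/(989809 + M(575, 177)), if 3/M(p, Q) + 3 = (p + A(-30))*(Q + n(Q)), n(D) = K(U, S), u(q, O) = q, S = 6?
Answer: 1217869640606498/1205458331133793739749 + 122*I*sqrt(15)/1205458331133793739749 ≈ 1.0103e-6 + 3.9197e-19*I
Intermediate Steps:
U = 2
n(D) = 6
A(s) = sqrt(2)*sqrt(s) (A(s) = sqrt(2*s) = sqrt(2)*sqrt(s))
M(p, Q) = 3/(-3 + (6 + Q)*(p + 2*I*sqrt(15))) (M(p, Q) = 3/(-3 + (p + sqrt(2)*sqrt(-30))*(Q + 6)) = 3/(-3 + (p + sqrt(2)*(I*sqrt(30)))*(6 + Q)) = 3/(-3 + (p + 2*I*sqrt(15))*(6 + Q)) = 3/(-3 + (6 + Q)*(p + 2*I*sqrt(15))))
1/(989809 + M(575, 177)) = 1/(989809 + 3/(-3 + 6*575 + 177*575 + 12*I*sqrt(15) + 2*I*177*sqrt(15))) = 1/(989809 + 3/(-3 + 3450 + 101775 + 12*I*sqrt(15) + 354*I*sqrt(15))) = 1/(989809 + 3/(105222 + 366*I*sqrt(15)))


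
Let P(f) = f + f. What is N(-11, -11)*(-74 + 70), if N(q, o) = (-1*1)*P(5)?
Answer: 40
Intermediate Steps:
P(f) = 2*f
N(q, o) = -10 (N(q, o) = (-1*1)*(2*5) = -1*10 = -10)
N(-11, -11)*(-74 + 70) = -10*(-74 + 70) = -10*(-4) = 40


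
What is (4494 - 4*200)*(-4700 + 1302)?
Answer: -12552212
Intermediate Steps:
(4494 - 4*200)*(-4700 + 1302) = (4494 - 800)*(-3398) = 3694*(-3398) = -12552212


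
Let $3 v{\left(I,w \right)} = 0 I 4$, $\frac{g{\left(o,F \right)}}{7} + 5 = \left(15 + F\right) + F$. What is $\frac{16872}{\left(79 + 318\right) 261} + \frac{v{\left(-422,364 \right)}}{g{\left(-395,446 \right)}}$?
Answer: $\frac{5624}{34539} \approx 0.16283$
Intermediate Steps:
$g{\left(o,F \right)} = 70 + 14 F$ ($g{\left(o,F \right)} = -35 + 7 \left(\left(15 + F\right) + F\right) = -35 + 7 \left(15 + 2 F\right) = -35 + \left(105 + 14 F\right) = 70 + 14 F$)
$v{\left(I,w \right)} = 0$ ($v{\left(I,w \right)} = \frac{0 I 4}{3} = \frac{0 \cdot 4}{3} = \frac{1}{3} \cdot 0 = 0$)
$\frac{16872}{\left(79 + 318\right) 261} + \frac{v{\left(-422,364 \right)}}{g{\left(-395,446 \right)}} = \frac{16872}{\left(79 + 318\right) 261} + \frac{0}{70 + 14 \cdot 446} = \frac{16872}{397 \cdot 261} + \frac{0}{70 + 6244} = \frac{16872}{103617} + \frac{0}{6314} = 16872 \cdot \frac{1}{103617} + 0 \cdot \frac{1}{6314} = \frac{5624}{34539} + 0 = \frac{5624}{34539}$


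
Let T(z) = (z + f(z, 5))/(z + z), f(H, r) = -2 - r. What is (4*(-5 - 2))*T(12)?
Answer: -35/6 ≈ -5.8333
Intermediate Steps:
T(z) = (-7 + z)/(2*z) (T(z) = (z + (-2 - 1*5))/(z + z) = (z + (-2 - 5))/((2*z)) = (z - 7)*(1/(2*z)) = (-7 + z)*(1/(2*z)) = (-7 + z)/(2*z))
(4*(-5 - 2))*T(12) = (4*(-5 - 2))*((½)*(-7 + 12)/12) = (4*(-7))*((½)*(1/12)*5) = -28*5/24 = -35/6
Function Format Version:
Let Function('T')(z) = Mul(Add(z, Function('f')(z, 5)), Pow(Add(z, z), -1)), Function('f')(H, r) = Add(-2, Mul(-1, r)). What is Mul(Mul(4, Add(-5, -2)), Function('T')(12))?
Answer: Rational(-35, 6) ≈ -5.8333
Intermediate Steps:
Function('T')(z) = Mul(Rational(1, 2), Pow(z, -1), Add(-7, z)) (Function('T')(z) = Mul(Add(z, Add(-2, Mul(-1, 5))), Pow(Add(z, z), -1)) = Mul(Add(z, Add(-2, -5)), Pow(Mul(2, z), -1)) = Mul(Add(z, -7), Mul(Rational(1, 2), Pow(z, -1))) = Mul(Add(-7, z), Mul(Rational(1, 2), Pow(z, -1))) = Mul(Rational(1, 2), Pow(z, -1), Add(-7, z)))
Mul(Mul(4, Add(-5, -2)), Function('T')(12)) = Mul(Mul(4, Add(-5, -2)), Mul(Rational(1, 2), Pow(12, -1), Add(-7, 12))) = Mul(Mul(4, -7), Mul(Rational(1, 2), Rational(1, 12), 5)) = Mul(-28, Rational(5, 24)) = Rational(-35, 6)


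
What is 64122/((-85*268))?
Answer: -32061/11390 ≈ -2.8148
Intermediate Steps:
64122/((-85*268)) = 64122/(-22780) = 64122*(-1/22780) = -32061/11390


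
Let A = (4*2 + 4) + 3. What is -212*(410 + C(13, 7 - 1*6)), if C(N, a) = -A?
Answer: -83740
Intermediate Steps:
A = 15 (A = (8 + 4) + 3 = 12 + 3 = 15)
C(N, a) = -15 (C(N, a) = -1*15 = -15)
-212*(410 + C(13, 7 - 1*6)) = -212*(410 - 15) = -212*395 = -83740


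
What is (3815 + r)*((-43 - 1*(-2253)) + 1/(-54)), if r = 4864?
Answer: 345247727/18 ≈ 1.9180e+7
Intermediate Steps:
(3815 + r)*((-43 - 1*(-2253)) + 1/(-54)) = (3815 + 4864)*((-43 - 1*(-2253)) + 1/(-54)) = 8679*((-43 + 2253) - 1/54) = 8679*(2210 - 1/54) = 8679*(119339/54) = 345247727/18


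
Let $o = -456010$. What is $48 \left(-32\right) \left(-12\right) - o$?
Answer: $474442$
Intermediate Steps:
$48 \left(-32\right) \left(-12\right) - o = 48 \left(-32\right) \left(-12\right) - -456010 = \left(-1536\right) \left(-12\right) + 456010 = 18432 + 456010 = 474442$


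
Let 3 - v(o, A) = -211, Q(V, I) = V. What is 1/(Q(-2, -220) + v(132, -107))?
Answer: 1/212 ≈ 0.0047170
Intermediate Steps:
v(o, A) = 214 (v(o, A) = 3 - 1*(-211) = 3 + 211 = 214)
1/(Q(-2, -220) + v(132, -107)) = 1/(-2 + 214) = 1/212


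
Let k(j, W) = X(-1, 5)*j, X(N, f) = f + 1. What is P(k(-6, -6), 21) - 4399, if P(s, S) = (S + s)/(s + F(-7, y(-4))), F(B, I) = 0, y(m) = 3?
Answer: -52783/12 ≈ -4398.6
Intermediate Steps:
X(N, f) = 1 + f
k(j, W) = 6*j (k(j, W) = (1 + 5)*j = 6*j)
P(s, S) = (S + s)/s (P(s, S) = (S + s)/(s + 0) = (S + s)/s)
P(k(-6, -6), 21) - 4399 = (21 + 6*(-6))/((6*(-6))) - 4399 = (21 - 36)/(-36) - 4399 = -1/36*(-15) - 4399 = 5/12 - 4399 = -52783/12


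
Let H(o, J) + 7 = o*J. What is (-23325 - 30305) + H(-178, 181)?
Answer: -85855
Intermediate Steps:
H(o, J) = -7 + J*o (H(o, J) = -7 + o*J = -7 + J*o)
(-23325 - 30305) + H(-178, 181) = (-23325 - 30305) + (-7 + 181*(-178)) = -53630 + (-7 - 32218) = -53630 - 32225 = -85855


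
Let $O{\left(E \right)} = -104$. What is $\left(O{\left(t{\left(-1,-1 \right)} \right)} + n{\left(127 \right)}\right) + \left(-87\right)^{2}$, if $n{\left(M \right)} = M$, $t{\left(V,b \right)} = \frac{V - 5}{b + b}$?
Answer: $7592$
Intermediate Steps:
$t{\left(V,b \right)} = \frac{-5 + V}{2 b}$
$\left(O{\left(t{\left(-1,-1 \right)} \right)} + n{\left(127 \right)}\right) + \left(-87\right)^{2} = \left(-104 + 127\right) + \left(-87\right)^{2} = 23 + 7569 = 7592$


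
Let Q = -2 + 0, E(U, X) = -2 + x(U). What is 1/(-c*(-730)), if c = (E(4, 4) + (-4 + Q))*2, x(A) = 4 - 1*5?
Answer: -1/13140 ≈ -7.6103e-5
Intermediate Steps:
x(A) = -1 (x(A) = 4 - 5 = -1)
E(U, X) = -3 (E(U, X) = -2 - 1 = -3)
Q = -2
c = -18 (c = (-3 + (-4 - 2))*2 = (-3 - 6)*2 = -9*2 = -18)
1/(-c*(-730)) = 1/(-1*(-18)*(-730)) = 1/(18*(-730)) = 1/(-13140) = -1/13140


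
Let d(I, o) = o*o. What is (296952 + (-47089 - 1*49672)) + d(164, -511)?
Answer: 461312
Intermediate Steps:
d(I, o) = o²
(296952 + (-47089 - 1*49672)) + d(164, -511) = (296952 + (-47089 - 1*49672)) + (-511)² = (296952 + (-47089 - 49672)) + 261121 = (296952 - 96761) + 261121 = 200191 + 261121 = 461312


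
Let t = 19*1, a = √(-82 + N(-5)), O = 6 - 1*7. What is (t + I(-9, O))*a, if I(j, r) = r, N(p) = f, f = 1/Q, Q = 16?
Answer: 9*I*√1311/2 ≈ 162.93*I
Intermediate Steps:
f = 1/16 ≈ 0.062500
N(p) = 1/16
O = -1 (O = 6 - 7 = -1)
a = I*√1311/4 (a = √(-82 + 1/16) = √(-1311/16) = I*√1311/4 ≈ 9.0519*I)
t = 19
(t + I(-9, O))*a = (19 - 1)*(I*√1311/4) = 18*(I*√1311/4) = 9*I*√1311/2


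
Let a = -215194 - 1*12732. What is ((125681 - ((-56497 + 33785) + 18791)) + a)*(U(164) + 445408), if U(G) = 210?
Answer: -43814944232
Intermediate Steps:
a = -227926 (a = -215194 - 12732 = -227926)
((125681 - ((-56497 + 33785) + 18791)) + a)*(U(164) + 445408) = ((125681 - ((-56497 + 33785) + 18791)) - 227926)*(210 + 445408) = ((125681 - (-22712 + 18791)) - 227926)*445618 = ((125681 - 1*(-3921)) - 227926)*445618 = ((125681 + 3921) - 227926)*445618 = (129602 - 227926)*445618 = -98324*445618 = -43814944232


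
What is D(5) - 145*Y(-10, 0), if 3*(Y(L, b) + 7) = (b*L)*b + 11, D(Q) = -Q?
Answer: 1435/3 ≈ 478.33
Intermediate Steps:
Y(L, b) = -10/3 + L*b²/3 (Y(L, b) = -7 + ((b*L)*b + 11)/3 = -7 + ((L*b)*b + 11)/3 = -7 + (L*b² + 11)/3 = -7 + (11 + L*b²)/3 = -7 + (11/3 + L*b²/3) = -10/3 + L*b²/3)
D(5) - 145*Y(-10, 0) = -1*5 - 145*(-10/3 + (⅓)*(-10)*0²) = -5 - 145*(-10/3 + (⅓)*(-10)*0) = -5 - 145*(-10/3 + 0) = -5 - 145*(-10/3) = -5 + 1450/3 = 1435/3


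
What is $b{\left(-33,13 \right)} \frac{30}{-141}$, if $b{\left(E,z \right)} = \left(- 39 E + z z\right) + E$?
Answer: $- \frac{14230}{47} \approx -302.77$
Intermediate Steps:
$b{\left(E,z \right)} = z^{2} - 38 E$ ($b{\left(E,z \right)} = \left(- 39 E + z^{2}\right) + E = \left(z^{2} - 39 E\right) + E = z^{2} - 38 E$)
$b{\left(-33,13 \right)} \frac{30}{-141} = \left(13^{2} - -1254\right) \frac{30}{-141} = \left(169 + 1254\right) 30 \left(- \frac{1}{141}\right) = 1423 \left(- \frac{10}{47}\right) = - \frac{14230}{47}$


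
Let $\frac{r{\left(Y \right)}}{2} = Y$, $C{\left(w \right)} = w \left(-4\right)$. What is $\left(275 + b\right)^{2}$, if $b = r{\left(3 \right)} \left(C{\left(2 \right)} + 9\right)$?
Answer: $78961$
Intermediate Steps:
$C{\left(w \right)} = - 4 w$
$r{\left(Y \right)} = 2 Y$
$b = 6$ ($b = 2 \cdot 3 \left(\left(-4\right) 2 + 9\right) = 6 \left(-8 + 9\right) = 6 \cdot 1 = 6$)
$\left(275 + b\right)^{2} = \left(275 + 6\right)^{2} = 281^{2} = 78961$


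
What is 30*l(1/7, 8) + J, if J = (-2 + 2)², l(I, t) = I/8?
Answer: 15/28 ≈ 0.53571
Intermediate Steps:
l(I, t) = I/8 (l(I, t) = I*(⅛) = I/8)
J = 0 (J = 0² = 0)
30*l(1/7, 8) + J = 30*((⅛)/7) + 0 = 30*((⅛)*(⅐)) + 0 = 30*(1/56) + 0 = 15/28 + 0 = 15/28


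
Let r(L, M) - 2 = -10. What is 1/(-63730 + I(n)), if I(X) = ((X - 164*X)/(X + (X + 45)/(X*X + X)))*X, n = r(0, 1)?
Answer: -411/25608838 ≈ -1.6049e-5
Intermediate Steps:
r(L, M) = -8 (r(L, M) = 2 - 10 = -8)
n = -8
I(X) = -163*X²/(X + (45 + X)/(X + X²)) (I(X) = ((-163*X)/(X + (45 + X)/(X² + X)))*X = ((-163*X)/(X + (45 + X)/(X + X²)))*X = (-163*X/(X + (45 + X)/(X + X²)))*X = -163*X²/(X + (45 + X)/(X + X²)))
1/(-63730 + I(n)) = 1/(-63730 + 163*(-8)³*(-1 - 1*(-8))/(45 - 8 + (-8)² + (-8)³)) = 1/(-63730 + 163*(-512)*(-1 + 8)/(45 - 8 + 64 - 512)) = 1/(-63730 + 163*(-512)*7/(-411)) = 1/(-63730 + 163*(-512)*(-1/411)*7) = 1/(-63730 + 584192/411) = 1/(-25608838/411) = -411/25608838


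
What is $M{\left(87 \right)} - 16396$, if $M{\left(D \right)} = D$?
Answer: $-16309$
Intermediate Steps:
$M{\left(87 \right)} - 16396 = 87 - 16396 = -16309$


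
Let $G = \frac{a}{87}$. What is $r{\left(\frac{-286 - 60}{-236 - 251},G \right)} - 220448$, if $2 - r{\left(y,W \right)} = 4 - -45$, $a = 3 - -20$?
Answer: $-220495$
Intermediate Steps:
$a = 23$ ($a = 3 + 20 = 23$)
$G = \frac{23}{87} \approx 0.26437$
$r{\left(y,W \right)} = -47$ ($r{\left(y,W \right)} = 2 - \left(4 - -45\right) = 2 - \left(4 + 45\right) = 2 - 49 = -47$)
$r{\left(\frac{-286 - 60}{-236 - 251},G \right)} - 220448 = -47 - 220448 = -220495$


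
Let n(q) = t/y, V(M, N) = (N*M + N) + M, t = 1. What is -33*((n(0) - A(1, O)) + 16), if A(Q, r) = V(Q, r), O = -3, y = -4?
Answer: -2739/4 ≈ -684.75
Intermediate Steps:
V(M, N) = M + N + M*N (V(M, N) = (M*N + N) + M = (N + M*N) + M = M + N + M*N)
A(Q, r) = Q + r + Q*r
n(q) = -¼ (n(q) = 1/(-4) = 1*(-¼) = -¼)
-33*((n(0) - A(1, O)) + 16) = -33*((-¼ - (1 - 3 + 1*(-3))) + 16) = -33*((-¼ - (1 - 3 - 3)) + 16) = -33*((-¼ - 1*(-5)) + 16) = -33*((-¼ + 5) + 16) = -33*(19/4 + 16) = -33*83/4 = -2739/4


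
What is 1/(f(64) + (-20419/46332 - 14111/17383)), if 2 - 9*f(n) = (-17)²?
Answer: -805389156/26691699637 ≈ -0.030174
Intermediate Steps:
f(n) = -287/9 (f(n) = 2/9 - ⅑*(-17)² = 2/9 - ⅑*289 = 2/9 - 289/9 = -287/9)
1/(f(64) + (-20419/46332 - 14111/17383)) = 1/(-287/9 + (-20419/46332 - 14111/17383)) = 1/(-287/9 - 1008734329/805389156) = 1/(-26691699637/805389156) = -805389156/26691699637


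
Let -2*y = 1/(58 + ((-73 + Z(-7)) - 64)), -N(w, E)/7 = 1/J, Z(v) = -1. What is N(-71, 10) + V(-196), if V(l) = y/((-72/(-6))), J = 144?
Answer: -277/5760 ≈ -0.048090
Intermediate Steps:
N(w, E) = -7/144
y = 1/160 (y = -1/(2*(58 + ((-73 - 1) - 64))) = -1/(2*(58 + (-74 - 64))) = -1/(2*(58 - 138)) = -1/2/(-80) = -1/2*(-1/80) = 1/160 ≈ 0.0062500)
V(l) = 1/1920 (V(l) = 1/(160*((-72/(-6)))) = 1/(160*((-72*(-1/6)))) = (1/160)/12 = (1/160)*(1/12) = 1/1920)
N(-71, 10) + V(-196) = -7/144 + 1/1920 = -277/5760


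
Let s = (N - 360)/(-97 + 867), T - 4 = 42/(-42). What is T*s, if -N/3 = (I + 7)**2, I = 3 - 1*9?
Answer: -99/70 ≈ -1.4143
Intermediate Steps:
I = -6 (I = 3 - 9 = -6)
N = -3 (N = -3*(-6 + 7)**2 = -3*1**2 = -3*1 = -3)
T = 3 (T = 4 + 42/(-42) = 4 + 42*(-1/42) = 4 - 1 = 3)
s = -33/70 (s = (-3 - 360)/(-97 + 867) = -363/770 = -363*1/770 = -33/70 ≈ -0.47143)
T*s = 3*(-33/70) = -99/70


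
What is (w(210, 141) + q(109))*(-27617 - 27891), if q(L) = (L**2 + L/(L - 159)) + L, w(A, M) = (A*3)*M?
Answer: -139904888814/25 ≈ -5.5962e+9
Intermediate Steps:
w(A, M) = 3*A*M (w(A, M) = (3*A)*M = 3*A*M)
q(L) = L + L**2 + L/(-159 + L) (q(L) = (L**2 + L/(-159 + L)) + L = L + L**2 + L/(-159 + L))
(w(210, 141) + q(109))*(-27617 - 27891) = (3*210*141 + 109*(-158 + 109**2 - 158*109)/(-159 + 109))*(-27617 - 27891) = (88830 + 109*(-158 + 11881 - 17222)/(-50))*(-55508) = (88830 + 109*(-1/50)*(-5499))*(-55508) = (88830 + 599391/50)*(-55508) = (5040891/50)*(-55508) = -139904888814/25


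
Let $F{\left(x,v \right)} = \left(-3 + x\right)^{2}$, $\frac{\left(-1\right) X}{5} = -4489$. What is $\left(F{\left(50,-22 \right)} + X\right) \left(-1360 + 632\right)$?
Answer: $-17948112$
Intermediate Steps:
$X = 22445$ ($X = \left(-5\right) \left(-4489\right) = 22445$)
$\left(F{\left(50,-22 \right)} + X\right) \left(-1360 + 632\right) = \left(\left(-3 + 50\right)^{2} + 22445\right) \left(-1360 + 632\right) = \left(47^{2} + 22445\right) \left(-728\right) = \left(2209 + 22445\right) \left(-728\right) = 24654 \left(-728\right) = -17948112$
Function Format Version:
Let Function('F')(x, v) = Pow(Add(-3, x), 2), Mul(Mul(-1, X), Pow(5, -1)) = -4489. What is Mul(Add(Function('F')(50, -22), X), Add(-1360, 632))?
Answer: -17948112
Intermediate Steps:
X = 22445 (X = Mul(-5, -4489) = 22445)
Mul(Add(Function('F')(50, -22), X), Add(-1360, 632)) = Mul(Add(Pow(Add(-3, 50), 2), 22445), Add(-1360, 632)) = Mul(Add(Pow(47, 2), 22445), -728) = Mul(Add(2209, 22445), -728) = Mul(24654, -728) = -17948112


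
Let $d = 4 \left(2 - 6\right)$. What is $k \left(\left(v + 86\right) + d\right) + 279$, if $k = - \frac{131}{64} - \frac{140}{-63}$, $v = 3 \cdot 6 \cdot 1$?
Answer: $\frac{21199}{72} \approx 294.43$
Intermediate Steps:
$v = 18$ ($v = 18 \cdot 1 = 18$)
$d = -16$ ($d = 4 \left(-4\right) = -16$)
$k = \frac{101}{576}$ ($k = \left(-131\right) \frac{1}{64} - - \frac{20}{9} = - \frac{131}{64} + \frac{20}{9} = \frac{101}{576} \approx 0.17535$)
$k \left(\left(v + 86\right) + d\right) + 279 = \frac{101 \left(\left(18 + 86\right) - 16\right)}{576} + 279 = \frac{101 \left(104 - 16\right)}{576} + 279 = \frac{101}{576} \cdot 88 + 279 = \frac{1111}{72} + 279 = \frac{21199}{72}$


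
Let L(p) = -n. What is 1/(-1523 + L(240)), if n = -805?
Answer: -1/718 ≈ -0.0013928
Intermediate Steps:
L(p) = 805 (L(p) = -1*(-805) = 805)
1/(-1523 + L(240)) = 1/(-1523 + 805) = 1/(-718) = -1/718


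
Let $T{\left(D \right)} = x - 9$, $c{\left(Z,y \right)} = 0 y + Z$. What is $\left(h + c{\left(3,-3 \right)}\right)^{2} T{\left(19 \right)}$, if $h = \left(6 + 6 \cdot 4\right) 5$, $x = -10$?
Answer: $-444771$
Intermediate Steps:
$c{\left(Z,y \right)} = Z$ ($c{\left(Z,y \right)} = 0 + Z = Z$)
$T{\left(D \right)} = -19$ ($T{\left(D \right)} = -10 - 9 = -19$)
$h = 150$ ($h = \left(6 + 24\right) 5 = 30 \cdot 5 = 150$)
$\left(h + c{\left(3,-3 \right)}\right)^{2} T{\left(19 \right)} = \left(150 + 3\right)^{2} \left(-19\right) = 153^{2} \left(-19\right) = 23409 \left(-19\right) = -444771$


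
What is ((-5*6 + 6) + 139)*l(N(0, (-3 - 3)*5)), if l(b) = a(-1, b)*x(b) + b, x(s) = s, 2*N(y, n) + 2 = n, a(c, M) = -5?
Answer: 7360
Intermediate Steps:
N(y, n) = -1 + n/2
l(b) = -4*b (l(b) = -5*b + b = -4*b)
((-5*6 + 6) + 139)*l(N(0, (-3 - 3)*5)) = ((-5*6 + 6) + 139)*(-4*(-1 + ((-3 - 3)*5)/2)) = ((-30 + 6) + 139)*(-4*(-1 + (-6*5)/2)) = (-24 + 139)*(-4*(-1 + (½)*(-30))) = 115*(-4*(-1 - 15)) = 115*(-4*(-16)) = 115*64 = 7360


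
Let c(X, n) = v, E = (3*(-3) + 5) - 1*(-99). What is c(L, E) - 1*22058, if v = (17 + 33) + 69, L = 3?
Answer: -21939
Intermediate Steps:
E = 95 (E = (-9 + 5) + 99 = -4 + 99 = 95)
v = 119 (v = 50 + 69 = 119)
c(X, n) = 119
c(L, E) - 1*22058 = 119 - 1*22058 = 119 - 22058 = -21939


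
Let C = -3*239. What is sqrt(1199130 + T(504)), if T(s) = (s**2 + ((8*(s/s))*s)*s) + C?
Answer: 3*sqrt(387173) ≈ 1866.7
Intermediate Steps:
C = -717
T(s) = -717 + 9*s**2 (T(s) = (s**2 + ((8*(s/s))*s)*s) - 717 = (s**2 + ((8*1)*s)*s) - 717 = (s**2 + (8*s)*s) - 717 = (s**2 + 8*s**2) - 717 = 9*s**2 - 717 = -717 + 9*s**2)
sqrt(1199130 + T(504)) = sqrt(1199130 + (-717 + 9*504**2)) = sqrt(1199130 + (-717 + 9*254016)) = sqrt(1199130 + (-717 + 2286144)) = sqrt(1199130 + 2285427) = sqrt(3484557) = 3*sqrt(387173)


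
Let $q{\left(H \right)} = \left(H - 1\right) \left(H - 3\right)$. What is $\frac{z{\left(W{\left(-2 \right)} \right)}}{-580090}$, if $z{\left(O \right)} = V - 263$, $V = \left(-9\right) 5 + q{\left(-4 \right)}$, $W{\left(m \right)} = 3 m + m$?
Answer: $\frac{39}{82870} \approx 0.00047062$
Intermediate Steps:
$W{\left(m \right)} = 4 m$
$q{\left(H \right)} = \left(-1 + H\right) \left(-3 + H\right)$
$V = -10$ ($V = \left(-9\right) 5 + \left(3 + \left(-4\right)^{2} - -16\right) = -45 + \left(3 + 16 + 16\right) = -45 + 35 = -10$)
$z{\left(O \right)} = -273$ ($z{\left(O \right)} = -10 - 263 = -273$)
$\frac{z{\left(W{\left(-2 \right)} \right)}}{-580090} = - \frac{273}{-580090} = \left(-273\right) \left(- \frac{1}{580090}\right) = \frac{39}{82870}$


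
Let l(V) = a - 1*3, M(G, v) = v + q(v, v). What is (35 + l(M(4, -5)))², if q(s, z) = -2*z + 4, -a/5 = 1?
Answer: 729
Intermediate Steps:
a = -5 (a = -5*1 = -5)
q(s, z) = 4 - 2*z
M(G, v) = 4 - v (M(G, v) = v + (4 - 2*v) = 4 - v)
l(V) = -8 (l(V) = -5 - 1*3 = -5 - 3 = -8)
(35 + l(M(4, -5)))² = (35 - 8)² = 27² = 729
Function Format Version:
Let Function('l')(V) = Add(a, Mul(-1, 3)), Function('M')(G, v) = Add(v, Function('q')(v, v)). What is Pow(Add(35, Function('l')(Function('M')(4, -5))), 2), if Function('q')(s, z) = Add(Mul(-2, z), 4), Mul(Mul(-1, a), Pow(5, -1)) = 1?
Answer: 729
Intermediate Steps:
a = -5 (a = Mul(-5, 1) = -5)
Function('q')(s, z) = Add(4, Mul(-2, z))
Function('M')(G, v) = Add(4, Mul(-1, v)) (Function('M')(G, v) = Add(v, Add(4, Mul(-2, v))) = Add(4, Mul(-1, v)))
Function('l')(V) = -8 (Function('l')(V) = Add(-5, Mul(-1, 3)) = Add(-5, -3) = -8)
Pow(Add(35, Function('l')(Function('M')(4, -5))), 2) = Pow(Add(35, -8), 2) = Pow(27, 2) = 729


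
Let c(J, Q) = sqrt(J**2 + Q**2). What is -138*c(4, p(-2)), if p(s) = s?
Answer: -276*sqrt(5) ≈ -617.15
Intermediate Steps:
-138*c(4, p(-2)) = -138*sqrt(4**2 + (-2)**2) = -138*sqrt(16 + 4) = -276*sqrt(5)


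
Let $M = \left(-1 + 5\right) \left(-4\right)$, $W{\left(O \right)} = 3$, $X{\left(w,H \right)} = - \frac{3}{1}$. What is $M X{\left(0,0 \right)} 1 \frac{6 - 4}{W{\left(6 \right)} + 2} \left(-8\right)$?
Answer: $- \frac{768}{5} \approx -153.6$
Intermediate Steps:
$X{\left(w,H \right)} = -3$ ($X{\left(w,H \right)} = \left(-3\right) 1 = -3$)
$M = -16$ ($M = 4 \left(-4\right) = -16$)
$M X{\left(0,0 \right)} 1 \frac{6 - 4}{W{\left(6 \right)} + 2} \left(-8\right) = - 16 \left(-3\right) 1 \frac{6 - 4}{3 + 2} \left(-8\right) = - 16 \left(- 3 \cdot \frac{2}{5}\right) \left(-8\right) = - 16 \left(- 3 \cdot 2 \cdot \frac{1}{5}\right) \left(-8\right) = - 16 \left(\left(-3\right) \frac{2}{5}\right) \left(-8\right) = \left(-16\right) \left(- \frac{6}{5}\right) \left(-8\right) = \frac{96}{5} \left(-8\right) = - \frac{768}{5}$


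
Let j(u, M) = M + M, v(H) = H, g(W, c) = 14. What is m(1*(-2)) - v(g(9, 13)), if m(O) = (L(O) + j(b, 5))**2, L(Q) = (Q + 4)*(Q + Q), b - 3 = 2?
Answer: -10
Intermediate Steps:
b = 5 (b = 3 + 2 = 5)
L(Q) = 2*Q*(4 + Q) (L(Q) = (4 + Q)*(2*Q) = 2*Q*(4 + Q))
j(u, M) = 2*M
m(O) = (10 + 2*O*(4 + O))**2 (m(O) = (2*O*(4 + O) + 2*5)**2 = (2*O*(4 + O) + 10)**2 = (10 + 2*O*(4 + O))**2)
m(1*(-2)) - v(g(9, 13)) = 4*(5 + (1*(-2))*(4 + 1*(-2)))**2 - 1*14 = 4*(5 - 2*(4 - 2))**2 - 14 = 4*(5 - 2*2)**2 - 14 = 4*(5 - 4)**2 - 14 = 4*1**2 - 14 = 4*1 - 14 = 4 - 14 = -10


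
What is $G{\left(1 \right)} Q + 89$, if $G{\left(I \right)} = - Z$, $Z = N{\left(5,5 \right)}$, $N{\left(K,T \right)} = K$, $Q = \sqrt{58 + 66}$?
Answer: $89 - 10 \sqrt{31} \approx 33.322$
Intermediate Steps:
$Q = 2 \sqrt{31}$ ($Q = \sqrt{124} = 2 \sqrt{31} \approx 11.136$)
$Z = 5$
$G{\left(I \right)} = -5$ ($G{\left(I \right)} = \left(-1\right) 5 = -5$)
$G{\left(1 \right)} Q + 89 = - 5 \cdot 2 \sqrt{31} + 89 = - 10 \sqrt{31} + 89 = 89 - 10 \sqrt{31}$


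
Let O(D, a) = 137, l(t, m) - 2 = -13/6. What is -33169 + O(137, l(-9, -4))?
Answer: -33032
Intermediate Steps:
l(t, m) = -1/6 (l(t, m) = 2 - 13/6 = -1/6)
-33169 + O(137, l(-9, -4)) = -33169 + 137 = -33032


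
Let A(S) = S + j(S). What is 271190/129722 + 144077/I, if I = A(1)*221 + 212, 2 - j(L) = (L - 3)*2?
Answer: 9583489902/114090499 ≈ 83.999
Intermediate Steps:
j(L) = 8 - 2*L (j(L) = 2 - (L - 3)*2 = 2 - (-3 + L)*2 = 2 - (-6 + 2*L) = 2 + (6 - 2*L) = 8 - 2*L)
A(S) = 8 - S (A(S) = S + (8 - 2*S) = 8 - S)
I = 1759 (I = (8 - 1*1)*221 + 212 = (8 - 1)*221 + 212 = 7*221 + 212 = 1547 + 212 = 1759)
271190/129722 + 144077/I = 271190/129722 + 144077/1759 = 271190*(1/129722) + 144077*(1/1759) = 135595/64861 + 144077/1759 = 9583489902/114090499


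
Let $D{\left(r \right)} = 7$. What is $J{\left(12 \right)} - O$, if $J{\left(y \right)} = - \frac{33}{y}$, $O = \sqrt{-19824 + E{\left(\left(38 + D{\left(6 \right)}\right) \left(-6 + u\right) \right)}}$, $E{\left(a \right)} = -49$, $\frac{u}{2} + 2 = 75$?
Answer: $- \frac{11}{4} - i \sqrt{19873} \approx -2.75 - 140.97 i$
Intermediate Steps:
$u = 146$ ($u = -4 + 2 \cdot 75 = -4 + 150 = 146$)
$O = i \sqrt{19873}$ ($O = \sqrt{-19824 - 49} = \sqrt{-19873} = i \sqrt{19873} \approx 140.97 i$)
$J{\left(12 \right)} - O = - \frac{33}{12} - i \sqrt{19873} = \left(-33\right) \frac{1}{12} - i \sqrt{19873} = - \frac{11}{4} - i \sqrt{19873}$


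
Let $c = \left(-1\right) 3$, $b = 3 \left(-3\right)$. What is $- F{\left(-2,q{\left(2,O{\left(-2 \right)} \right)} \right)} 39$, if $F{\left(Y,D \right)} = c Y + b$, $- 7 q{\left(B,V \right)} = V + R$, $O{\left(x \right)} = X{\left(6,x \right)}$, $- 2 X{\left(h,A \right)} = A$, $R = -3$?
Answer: $117$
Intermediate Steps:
$X{\left(h,A \right)} = - \frac{A}{2}$
$O{\left(x \right)} = - \frac{x}{2}$
$b = -9$
$q{\left(B,V \right)} = \frac{3}{7} - \frac{V}{7}$ ($q{\left(B,V \right)} = - \frac{V - 3}{7} = - \frac{-3 + V}{7} = \frac{3}{7} - \frac{V}{7}$)
$c = -3$
$F{\left(Y,D \right)} = -9 - 3 Y$ ($F{\left(Y,D \right)} = - 3 Y - 9 = -9 - 3 Y$)
$- F{\left(-2,q{\left(2,O{\left(-2 \right)} \right)} \right)} 39 = - (-9 - -6) 39 = - (-9 + 6) 39 = \left(-1\right) \left(-3\right) 39 = 3 \cdot 39 = 117$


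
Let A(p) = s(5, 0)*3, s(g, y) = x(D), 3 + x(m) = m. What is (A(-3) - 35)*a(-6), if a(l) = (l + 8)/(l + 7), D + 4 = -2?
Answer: -124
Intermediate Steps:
D = -6 (D = -4 - 2 = -6)
a(l) = (8 + l)/(7 + l)
x(m) = -3 + m
s(g, y) = -9 (s(g, y) = -3 - 6 = -9)
A(p) = -27 (A(p) = -9*3 = -27)
(A(-3) - 35)*a(-6) = (-27 - 35)*((8 - 6)/(7 - 6)) = -62*2/1 = -62*2 = -124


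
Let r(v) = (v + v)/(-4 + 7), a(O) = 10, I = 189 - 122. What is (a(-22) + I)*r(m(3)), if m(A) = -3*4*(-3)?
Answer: 1848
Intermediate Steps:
m(A) = 36 (m(A) = -12*(-3) = 36)
I = 67
r(v) = 2*v/3 (r(v) = (2*v)/3 = (2*v)*(⅓) = 2*v/3)
(a(-22) + I)*r(m(3)) = (10 + 67)*((⅔)*36) = 77*24 = 1848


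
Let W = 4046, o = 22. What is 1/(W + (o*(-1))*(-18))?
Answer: 1/4442 ≈ 0.00022512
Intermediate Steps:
1/(W + (o*(-1))*(-18)) = 1/(4046 + (22*(-1))*(-18)) = 1/(4046 - 22*(-18)) = 1/(4046 + 396) = 1/4442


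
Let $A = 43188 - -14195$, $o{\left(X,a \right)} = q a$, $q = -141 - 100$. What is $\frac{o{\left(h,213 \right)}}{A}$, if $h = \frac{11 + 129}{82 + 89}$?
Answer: $- \frac{51333}{57383} \approx -0.89457$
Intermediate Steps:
$q = -241$
$h = \frac{140}{171} \approx 0.81871$
$o{\left(X,a \right)} = - 241 a$
$A = 57383$ ($A = 43188 + 14195 = 57383$)
$\frac{o{\left(h,213 \right)}}{A} = \frac{\left(-241\right) 213}{57383} = \left(-51333\right) \frac{1}{57383} = - \frac{51333}{57383}$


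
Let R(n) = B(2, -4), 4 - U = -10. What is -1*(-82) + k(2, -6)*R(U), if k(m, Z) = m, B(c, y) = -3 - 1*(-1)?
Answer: 78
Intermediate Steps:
U = 14 (U = 4 - 1*(-10) = 4 + 10 = 14)
B(c, y) = -2 (B(c, y) = -3 + 1 = -2)
R(n) = -2
-1*(-82) + k(2, -6)*R(U) = -1*(-82) + 2*(-2) = 82 - 4 = 78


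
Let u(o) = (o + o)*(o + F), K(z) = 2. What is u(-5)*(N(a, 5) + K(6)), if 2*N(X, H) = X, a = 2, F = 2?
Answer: 90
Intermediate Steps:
u(o) = 2*o*(2 + o) (u(o) = (o + o)*(o + 2) = (2*o)*(2 + o) = 2*o*(2 + o))
N(X, H) = X/2
u(-5)*(N(a, 5) + K(6)) = (2*(-5)*(2 - 5))*((½)*2 + 2) = (2*(-5)*(-3))*(1 + 2) = 30*3 = 90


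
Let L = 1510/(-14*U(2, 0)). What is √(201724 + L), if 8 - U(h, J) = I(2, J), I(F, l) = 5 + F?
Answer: √9879191/7 ≈ 449.02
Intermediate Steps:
U(h, J) = 1 (U(h, J) = 8 - (5 + 2) = 8 - 1*7 = 8 - 7 = 1)
L = -755/7 (L = 1510/(-14*1) = 1510/(-14) = -1/14*1510 = -755/7 ≈ -107.86)
√(201724 + L) = √(201724 - 755/7) = √(1411313/7) = √9879191/7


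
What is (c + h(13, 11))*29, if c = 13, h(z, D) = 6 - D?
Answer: 232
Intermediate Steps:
(c + h(13, 11))*29 = (13 + (6 - 1*11))*29 = (13 + (6 - 11))*29 = (13 - 5)*29 = 8*29 = 232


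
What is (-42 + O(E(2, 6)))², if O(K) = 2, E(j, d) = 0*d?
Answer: 1600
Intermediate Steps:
E(j, d) = 0
(-42 + O(E(2, 6)))² = (-42 + 2)² = (-40)² = 1600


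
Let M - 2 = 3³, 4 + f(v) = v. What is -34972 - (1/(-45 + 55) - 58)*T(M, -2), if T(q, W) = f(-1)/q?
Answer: -2028955/58 ≈ -34982.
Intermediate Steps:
f(v) = -4 + v
M = 29 (M = 2 + 3³ = 2 + 27 = 29)
T(q, W) = -5/q (T(q, W) = (-4 - 1)/q = -5/q)
-34972 - (1/(-45 + 55) - 58)*T(M, -2) = -34972 - (1/(-45 + 55) - 58)*(-5/29) = -34972 - (1/10 - 58)*(-5*1/29) = -34972 - (⅒ - 58)*(-5)/29 = -34972 - (-579)*(-5)/(10*29) = -34972 - 1*579/58 = -34972 - 579/58 = -2028955/58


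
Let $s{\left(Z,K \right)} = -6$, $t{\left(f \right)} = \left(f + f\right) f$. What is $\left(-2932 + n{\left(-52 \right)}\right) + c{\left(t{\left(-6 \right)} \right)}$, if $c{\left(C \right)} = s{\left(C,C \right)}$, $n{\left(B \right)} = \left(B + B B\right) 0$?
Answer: $-2938$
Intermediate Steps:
$n{\left(B \right)} = 0$ ($n{\left(B \right)} = \left(B + B^{2}\right) 0 = 0$)
$t{\left(f \right)} = 2 f^{2}$ ($t{\left(f \right)} = 2 f f = 2 f^{2}$)
$c{\left(C \right)} = -6$
$\left(-2932 + n{\left(-52 \right)}\right) + c{\left(t{\left(-6 \right)} \right)} = \left(-2932 + 0\right) - 6 = -2932 - 6 = -2938$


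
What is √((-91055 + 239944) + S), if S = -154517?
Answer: 2*I*√1407 ≈ 75.02*I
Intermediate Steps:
√((-91055 + 239944) + S) = √((-91055 + 239944) - 154517) = √(148889 - 154517) = √(-5628) = 2*I*√1407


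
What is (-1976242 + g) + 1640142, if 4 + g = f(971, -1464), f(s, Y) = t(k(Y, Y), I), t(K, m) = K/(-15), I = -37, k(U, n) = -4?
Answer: -5041556/15 ≈ -3.3610e+5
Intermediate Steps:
t(K, m) = -K/15 (t(K, m) = K*(-1/15) = -K/15)
f(s, Y) = 4/15 (f(s, Y) = -1/15*(-4) = 4/15)
g = -56/15 (g = -4 + 4/15 = -56/15 ≈ -3.7333)
(-1976242 + g) + 1640142 = (-1976242 - 56/15) + 1640142 = -29643686/15 + 1640142 = -5041556/15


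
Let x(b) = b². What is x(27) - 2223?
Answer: -1494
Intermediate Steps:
x(27) - 2223 = 27² - 2223 = 729 - 2223 = -1494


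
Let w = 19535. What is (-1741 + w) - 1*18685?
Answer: -891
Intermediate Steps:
(-1741 + w) - 1*18685 = (-1741 + 19535) - 1*18685 = 17794 - 18685 = -891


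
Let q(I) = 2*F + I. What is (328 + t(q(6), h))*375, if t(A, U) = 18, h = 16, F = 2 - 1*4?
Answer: 129750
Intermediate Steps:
F = -2 (F = 2 - 4 = -2)
q(I) = -4 + I (q(I) = 2*(-2) + I = -4 + I)
(328 + t(q(6), h))*375 = (328 + 18)*375 = 346*375 = 129750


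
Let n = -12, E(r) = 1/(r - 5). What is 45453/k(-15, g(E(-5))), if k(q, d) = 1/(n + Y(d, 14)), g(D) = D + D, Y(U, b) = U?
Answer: -2772633/5 ≈ -5.5453e+5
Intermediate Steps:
E(r) = 1/(-5 + r)
g(D) = 2*D
k(q, d) = 1/(-12 + d)
45453/k(-15, g(E(-5))) = 45453/(1/(-12 + 2/(-5 - 5))) = 45453/(1/(-12 + 2/(-10))) = 45453/(1/(-12 + 2*(-⅒))) = 45453/(1/(-12 - ⅕)) = 45453/(1/(-61/5)) = 45453/(-5/61) = 45453*(-61/5) = -2772633/5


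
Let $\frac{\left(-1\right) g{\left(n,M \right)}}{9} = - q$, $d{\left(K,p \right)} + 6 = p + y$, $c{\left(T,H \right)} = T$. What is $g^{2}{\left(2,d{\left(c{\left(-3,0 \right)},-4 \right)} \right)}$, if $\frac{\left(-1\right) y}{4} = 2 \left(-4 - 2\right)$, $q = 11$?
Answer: $9801$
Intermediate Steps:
$y = 48$ ($y = - 4 \cdot 2 \left(-4 - 2\right) = - 4 \cdot 2 \left(-6\right) = \left(-4\right) \left(-12\right) = 48$)
$d{\left(K,p \right)} = 42 + p$ ($d{\left(K,p \right)} = -6 + \left(p + 48\right) = -6 + \left(48 + p\right) = 42 + p$)
$g{\left(n,M \right)} = 99$ ($g{\left(n,M \right)} = - 9 \left(\left(-1\right) 11\right) = \left(-9\right) \left(-11\right) = 99$)
$g^{2}{\left(2,d{\left(c{\left(-3,0 \right)},-4 \right)} \right)} = 99^{2} = 9801$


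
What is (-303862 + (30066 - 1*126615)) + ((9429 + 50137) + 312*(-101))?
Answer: -372357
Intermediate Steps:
(-303862 + (30066 - 1*126615)) + ((9429 + 50137) + 312*(-101)) = (-303862 + (30066 - 126615)) + (59566 - 31512) = (-303862 - 96549) + 28054 = -400411 + 28054 = -372357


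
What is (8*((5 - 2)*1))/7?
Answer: 24/7 ≈ 3.4286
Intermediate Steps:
(8*((5 - 2)*1))/7 = (8*(3*1))*(⅐) = (8*3)*(⅐) = 24*(⅐) = 24/7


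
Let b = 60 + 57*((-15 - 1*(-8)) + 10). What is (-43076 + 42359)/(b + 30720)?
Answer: -239/10317 ≈ -0.023166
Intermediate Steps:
b = 231 (b = 60 + 57*((-15 + 8) + 10) = 60 + 57*(-7 + 10) = 60 + 57*3 = 60 + 171 = 231)
(-43076 + 42359)/(b + 30720) = (-43076 + 42359)/(231 + 30720) = -717/30951 = -717*1/30951 = -239/10317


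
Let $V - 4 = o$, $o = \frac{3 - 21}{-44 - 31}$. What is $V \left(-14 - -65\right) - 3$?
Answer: $\frac{5331}{25} \approx 213.24$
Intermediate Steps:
$o = \frac{6}{25}$ ($o = - \frac{18}{-75} = \left(-18\right) \left(- \frac{1}{75}\right) = \frac{6}{25} \approx 0.24$)
$V = \frac{106}{25}$ ($V = 4 + \frac{6}{25} = \frac{106}{25} \approx 4.24$)
$V \left(-14 - -65\right) - 3 = \frac{106 \left(-14 - -65\right)}{25} - 3 = \frac{106 \left(-14 + 65\right)}{25} - 3 = \frac{106}{25} \cdot 51 - 3 = \frac{5406}{25} - 3 = \frac{5331}{25}$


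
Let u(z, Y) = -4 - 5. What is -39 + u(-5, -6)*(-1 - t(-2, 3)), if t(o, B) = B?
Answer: -3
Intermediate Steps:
u(z, Y) = -9
-39 + u(-5, -6)*(-1 - t(-2, 3)) = -39 - 9*(-1 - 1*3) = -39 - 9*(-1 - 3) = -39 - 9*(-4) = -39 + 36 = -3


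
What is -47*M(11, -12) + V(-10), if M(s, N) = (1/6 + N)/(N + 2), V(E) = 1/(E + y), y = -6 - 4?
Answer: -167/3 ≈ -55.667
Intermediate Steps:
y = -10
V(E) = 1/(-10 + E) (V(E) = 1/(E - 10) = 1/(-10 + E))
M(s, N) = (⅙ + N)/(2 + N)
-47*M(11, -12) + V(-10) = -47*(⅙ - 12)/(2 - 12) + 1/(-10 - 10) = -47*(-71)/((-10)*6) + 1/(-20) = -(-47)*(-71)/(10*6) - 1/20 = -47*71/60 - 1/20 = -3337/60 - 1/20 = -167/3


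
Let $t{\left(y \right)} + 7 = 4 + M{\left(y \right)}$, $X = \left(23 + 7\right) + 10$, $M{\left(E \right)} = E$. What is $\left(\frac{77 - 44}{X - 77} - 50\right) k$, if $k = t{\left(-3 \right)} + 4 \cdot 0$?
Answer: $\frac{11298}{37} \approx 305.35$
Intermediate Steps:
$X = 40$ ($X = 30 + 10 = 40$)
$t{\left(y \right)} = -3 + y$ ($t{\left(y \right)} = -7 + \left(4 + y\right) = -3 + y$)
$k = -6$ ($k = \left(-3 - 3\right) + 4 \cdot 0 = -6 + 0 = -6$)
$\left(\frac{77 - 44}{X - 77} - 50\right) k = \left(\frac{77 - 44}{40 - 77} - 50\right) \left(-6\right) = \left(\frac{33}{-37} - 50\right) \left(-6\right) = \left(33 \left(- \frac{1}{37}\right) - 50\right) \left(-6\right) = \left(- \frac{33}{37} - 50\right) \left(-6\right) = \left(- \frac{1883}{37}\right) \left(-6\right) = \frac{11298}{37}$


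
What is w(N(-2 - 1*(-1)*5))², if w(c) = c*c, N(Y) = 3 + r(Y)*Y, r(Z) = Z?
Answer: 20736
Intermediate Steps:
N(Y) = 3 + Y² (N(Y) = 3 + Y*Y = 3 + Y²)
w(c) = c²
w(N(-2 - 1*(-1)*5))² = ((3 + (-2 - 1*(-1)*5)²)²)² = ((3 + (-2 + 1*5)²)²)² = ((3 + (-2 + 5)²)²)² = ((3 + 3²)²)² = ((3 + 9)²)² = (12²)² = 144² = 20736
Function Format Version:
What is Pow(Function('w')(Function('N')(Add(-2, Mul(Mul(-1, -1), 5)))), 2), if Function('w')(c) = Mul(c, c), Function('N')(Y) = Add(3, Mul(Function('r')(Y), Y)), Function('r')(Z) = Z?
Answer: 20736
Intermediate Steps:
Function('N')(Y) = Add(3, Pow(Y, 2)) (Function('N')(Y) = Add(3, Mul(Y, Y)) = Add(3, Pow(Y, 2)))
Function('w')(c) = Pow(c, 2)
Pow(Function('w')(Function('N')(Add(-2, Mul(Mul(-1, -1), 5)))), 2) = Pow(Pow(Add(3, Pow(Add(-2, Mul(Mul(-1, -1), 5)), 2)), 2), 2) = Pow(Pow(Add(3, Pow(Add(-2, Mul(1, 5)), 2)), 2), 2) = Pow(Pow(Add(3, Pow(Add(-2, 5), 2)), 2), 2) = Pow(Pow(Add(3, Pow(3, 2)), 2), 2) = Pow(Pow(Add(3, 9), 2), 2) = Pow(Pow(12, 2), 2) = Pow(144, 2) = 20736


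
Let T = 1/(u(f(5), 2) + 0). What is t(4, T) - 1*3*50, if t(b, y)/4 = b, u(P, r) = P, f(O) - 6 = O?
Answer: -134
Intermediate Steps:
f(O) = 6 + O
T = 1/11 (T = 1/((6 + 5) + 0) = 1/(11 + 0) = 1/11 ≈ 0.090909)
t(b, y) = 4*b
t(4, T) - 1*3*50 = 4*4 - 1*3*50 = 16 - 3*50 = 16 - 150 = -134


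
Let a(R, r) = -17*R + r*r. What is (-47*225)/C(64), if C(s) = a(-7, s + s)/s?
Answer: -225600/5501 ≈ -41.011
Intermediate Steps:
a(R, r) = r² - 17*R (a(R, r) = -17*R + r² = r² - 17*R)
C(s) = (119 + 4*s²)/s (C(s) = ((s + s)² - 17*(-7))/s = ((2*s)² + 119)/s = (4*s² + 119)/s = (119 + 4*s²)/s)
(-47*225)/C(64) = (-47*225)/(4*64 + 119/64) = -10575/(256 + 119*(1/64)) = -10575/(256 + 119/64) = -10575/16503/64 = -10575*64/16503 = -225600/5501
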